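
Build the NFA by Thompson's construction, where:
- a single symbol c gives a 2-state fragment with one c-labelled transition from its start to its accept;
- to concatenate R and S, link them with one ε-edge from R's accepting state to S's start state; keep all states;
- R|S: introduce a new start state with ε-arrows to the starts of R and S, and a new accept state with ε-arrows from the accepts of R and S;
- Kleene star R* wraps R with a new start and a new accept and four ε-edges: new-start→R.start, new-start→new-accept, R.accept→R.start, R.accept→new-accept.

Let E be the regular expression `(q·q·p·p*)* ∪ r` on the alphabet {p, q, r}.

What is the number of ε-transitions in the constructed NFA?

15

Bottom-up over the parse tree:
Each of the 5 symbol leaves contributes 0 ε-transitions.
  p* = 4 ε-transitions
  q·q·p·p* = 7 ε-transitions
  (q·q·p·p*)* = 11 ε-transitions
  (q·q·p·p*)* ∪ r = 15 ε-transitions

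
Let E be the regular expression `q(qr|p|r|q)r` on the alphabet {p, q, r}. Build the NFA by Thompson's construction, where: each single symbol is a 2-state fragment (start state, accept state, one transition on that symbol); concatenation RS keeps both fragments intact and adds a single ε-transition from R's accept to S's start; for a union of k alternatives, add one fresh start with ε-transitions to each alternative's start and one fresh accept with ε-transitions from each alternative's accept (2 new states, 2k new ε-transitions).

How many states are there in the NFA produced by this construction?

Per subexpression:
Each of the 7 symbol leaves contributes a 2-state fragment.
  qr : 4 states
  qr|p|r|q : 12 states
  q(qr|p|r|q)r : 16 states

16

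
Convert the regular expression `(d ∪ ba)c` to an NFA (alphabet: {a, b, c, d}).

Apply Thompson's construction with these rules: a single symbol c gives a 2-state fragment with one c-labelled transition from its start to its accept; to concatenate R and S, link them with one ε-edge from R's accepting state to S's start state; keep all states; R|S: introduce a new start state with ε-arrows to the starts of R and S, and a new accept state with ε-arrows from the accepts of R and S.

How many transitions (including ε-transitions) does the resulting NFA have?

By structural recursion:
Each of the 4 symbol leaves contributes 1 transition (1 symbol, 0 ε).
  ba — 3 transitions (2 symbol, 1 ε)
  d ∪ ba — 8 transitions (3 symbol, 5 ε)
  (d ∪ ba)c — 10 transitions (4 symbol, 6 ε)

10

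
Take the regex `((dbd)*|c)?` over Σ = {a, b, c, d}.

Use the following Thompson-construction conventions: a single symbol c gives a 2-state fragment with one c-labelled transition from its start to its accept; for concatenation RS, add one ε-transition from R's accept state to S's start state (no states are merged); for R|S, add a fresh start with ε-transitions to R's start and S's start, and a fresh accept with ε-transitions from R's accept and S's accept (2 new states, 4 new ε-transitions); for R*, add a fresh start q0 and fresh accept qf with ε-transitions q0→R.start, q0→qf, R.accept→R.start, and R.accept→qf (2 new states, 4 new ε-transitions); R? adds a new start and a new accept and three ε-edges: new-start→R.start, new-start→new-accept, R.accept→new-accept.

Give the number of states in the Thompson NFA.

14

Bottom-up over the parse tree:
Each of the 4 symbol leaves contributes a 2-state fragment.
  dbd — 6 states
  (dbd)* — 8 states
  (dbd)*|c — 12 states
  ((dbd)*|c)? — 14 states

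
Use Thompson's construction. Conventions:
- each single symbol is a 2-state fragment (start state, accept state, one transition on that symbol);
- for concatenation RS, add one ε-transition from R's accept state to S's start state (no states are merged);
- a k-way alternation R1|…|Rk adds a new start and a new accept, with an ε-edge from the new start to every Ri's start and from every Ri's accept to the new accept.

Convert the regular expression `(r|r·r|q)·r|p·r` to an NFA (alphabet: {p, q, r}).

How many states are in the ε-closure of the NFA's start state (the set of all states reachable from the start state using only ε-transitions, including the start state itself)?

Compute the ε-closure size of each fragment's start state recursively; a symbol fragment's start has no outgoing ε-edge, so its closure is just itself (size 1).
  r·r — same as the first factor's closure: |ε-closure| = 1
  r|r·r|q — new start ε-reaches every alternative's start; none of them accept ε, so the new accept is not reached: |ε-closure| = 1 + 1 + 1 + 1 = 4
  (r|r·r|q)·r — |ε-closure| equals the left operand's closure size = 4 (its accept is not ε-reachable, so the closure stops there)
  p·r — same as the first factor's closure: |ε-closure| = 1
  (r|r·r|q)·r|p·r — new start ε-reaches every alternative's start; none of them accept ε, so the new accept is not reached: |ε-closure| = 1 + 4 + 1 = 6

6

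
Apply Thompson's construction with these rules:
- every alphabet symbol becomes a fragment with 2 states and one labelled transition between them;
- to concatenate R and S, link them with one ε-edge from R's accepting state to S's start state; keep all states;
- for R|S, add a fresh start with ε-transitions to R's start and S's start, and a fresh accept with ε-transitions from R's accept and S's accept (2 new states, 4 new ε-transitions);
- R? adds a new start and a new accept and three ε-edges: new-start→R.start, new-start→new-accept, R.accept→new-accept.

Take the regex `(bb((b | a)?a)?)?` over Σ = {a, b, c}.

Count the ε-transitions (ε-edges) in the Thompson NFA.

16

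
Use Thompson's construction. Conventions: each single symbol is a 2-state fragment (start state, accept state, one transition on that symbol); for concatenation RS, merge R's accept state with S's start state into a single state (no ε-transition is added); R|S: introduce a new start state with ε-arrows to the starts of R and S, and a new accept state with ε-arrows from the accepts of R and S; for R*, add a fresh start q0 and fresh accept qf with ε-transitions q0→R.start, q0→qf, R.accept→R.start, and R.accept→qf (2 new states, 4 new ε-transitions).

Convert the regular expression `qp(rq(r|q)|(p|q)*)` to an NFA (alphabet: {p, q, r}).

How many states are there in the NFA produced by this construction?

20

Building bottom-up:
Each of the 8 symbol leaves contributes a 2-state fragment.
  r|q → 6 states
  rq(r|q) → 8 states
  p|q → 6 states
  (p|q)* → 8 states
  rq(r|q)|(p|q)* → 18 states
  qp(rq(r|q)|(p|q)*) → 20 states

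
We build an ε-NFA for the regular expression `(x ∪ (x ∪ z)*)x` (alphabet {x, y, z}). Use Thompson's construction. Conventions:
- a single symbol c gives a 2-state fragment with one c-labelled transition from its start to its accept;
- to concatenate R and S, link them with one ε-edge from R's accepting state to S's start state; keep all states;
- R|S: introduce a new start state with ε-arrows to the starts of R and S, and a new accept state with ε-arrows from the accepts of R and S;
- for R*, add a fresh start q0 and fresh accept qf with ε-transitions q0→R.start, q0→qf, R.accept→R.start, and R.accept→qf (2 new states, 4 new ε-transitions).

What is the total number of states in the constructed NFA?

By structural recursion:
Each of the 4 symbol leaves contributes a 2-state fragment.
  x ∪ z — 6 states
  (x ∪ z)* — 8 states
  x ∪ (x ∪ z)* — 12 states
  (x ∪ (x ∪ z)*)x — 14 states

14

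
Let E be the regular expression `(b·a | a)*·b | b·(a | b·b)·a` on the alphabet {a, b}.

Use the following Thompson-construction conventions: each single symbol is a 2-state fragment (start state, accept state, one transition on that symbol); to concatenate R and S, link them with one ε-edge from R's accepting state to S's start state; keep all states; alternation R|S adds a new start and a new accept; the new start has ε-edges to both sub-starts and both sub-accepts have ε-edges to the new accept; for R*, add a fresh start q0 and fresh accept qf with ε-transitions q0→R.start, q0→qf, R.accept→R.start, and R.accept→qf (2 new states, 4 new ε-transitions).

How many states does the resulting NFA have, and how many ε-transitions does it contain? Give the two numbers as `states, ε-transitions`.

26, 21

By structural recursion:
Each of the 9 symbol leaves contributes 2 states and 0 ε-transitions.
  b·a : 4 states, 1 ε-transition
  b·a | a : 8 states, 5 ε-transitions
  (b·a | a)* : 10 states, 9 ε-transitions
  (b·a | a)*·b : 12 states, 10 ε-transitions
  b·b : 4 states, 1 ε-transition
  a | b·b : 8 states, 5 ε-transitions
  b·(a | b·b)·a : 12 states, 7 ε-transitions
  (b·a | a)*·b | b·(a | b·b)·a : 26 states, 21 ε-transitions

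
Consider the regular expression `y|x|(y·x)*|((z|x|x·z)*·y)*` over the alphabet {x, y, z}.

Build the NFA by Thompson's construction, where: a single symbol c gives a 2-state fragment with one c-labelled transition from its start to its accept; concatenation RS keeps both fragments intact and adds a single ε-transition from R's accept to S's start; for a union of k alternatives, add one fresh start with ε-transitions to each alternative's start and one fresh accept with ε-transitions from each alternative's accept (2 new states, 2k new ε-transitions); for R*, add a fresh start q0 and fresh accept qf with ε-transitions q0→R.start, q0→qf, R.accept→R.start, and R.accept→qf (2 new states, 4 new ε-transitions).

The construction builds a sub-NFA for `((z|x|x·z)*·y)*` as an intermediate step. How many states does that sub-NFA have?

Fragment for `((z|x|x·z)*·y)*`:
Each of the 5 symbol leaves contributes a 2-state fragment.
  x·z — 4 states
  z|x|x·z — 10 states
  (z|x|x·z)* — 12 states
  (z|x|x·z)*·y — 14 states
  ((z|x|x·z)*·y)* — 16 states

16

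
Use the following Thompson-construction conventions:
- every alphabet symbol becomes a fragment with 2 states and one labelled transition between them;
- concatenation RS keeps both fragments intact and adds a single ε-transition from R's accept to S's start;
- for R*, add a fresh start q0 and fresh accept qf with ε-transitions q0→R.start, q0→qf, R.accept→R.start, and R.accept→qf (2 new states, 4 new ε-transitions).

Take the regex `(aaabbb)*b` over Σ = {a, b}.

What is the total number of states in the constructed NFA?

16

Per subexpression:
Each of the 7 symbol leaves contributes a 2-state fragment.
  aaabbb = 12 states
  (aaabbb)* = 14 states
  (aaabbb)*b = 16 states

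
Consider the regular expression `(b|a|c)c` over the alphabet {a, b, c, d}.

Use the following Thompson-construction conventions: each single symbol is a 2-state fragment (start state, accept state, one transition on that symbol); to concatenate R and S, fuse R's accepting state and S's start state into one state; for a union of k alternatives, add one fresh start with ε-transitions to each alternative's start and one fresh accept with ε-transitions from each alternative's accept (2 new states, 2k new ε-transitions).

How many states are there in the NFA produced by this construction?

Per subexpression:
Each of the 4 symbol leaves contributes a 2-state fragment.
  b|a|c — 8 states
  (b|a|c)c — 9 states

9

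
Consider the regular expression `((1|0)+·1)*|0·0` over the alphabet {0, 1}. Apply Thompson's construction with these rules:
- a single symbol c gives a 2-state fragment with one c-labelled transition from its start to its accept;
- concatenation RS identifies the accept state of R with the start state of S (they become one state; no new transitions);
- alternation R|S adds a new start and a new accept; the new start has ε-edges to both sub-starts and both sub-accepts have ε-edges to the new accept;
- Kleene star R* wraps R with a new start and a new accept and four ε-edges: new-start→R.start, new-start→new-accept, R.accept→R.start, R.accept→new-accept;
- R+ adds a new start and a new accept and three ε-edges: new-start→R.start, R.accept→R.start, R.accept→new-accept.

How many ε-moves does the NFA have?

15

Recursing over subexpressions:
Each of the 5 symbol leaves contributes 0 ε-transitions.
  1|0 — 4 ε-transitions
  (1|0)+ — 7 ε-transitions
  (1|0)+·1 — 7 ε-transitions
  ((1|0)+·1)* — 11 ε-transitions
  0·0 — 0 ε-transitions
  ((1|0)+·1)*|0·0 — 15 ε-transitions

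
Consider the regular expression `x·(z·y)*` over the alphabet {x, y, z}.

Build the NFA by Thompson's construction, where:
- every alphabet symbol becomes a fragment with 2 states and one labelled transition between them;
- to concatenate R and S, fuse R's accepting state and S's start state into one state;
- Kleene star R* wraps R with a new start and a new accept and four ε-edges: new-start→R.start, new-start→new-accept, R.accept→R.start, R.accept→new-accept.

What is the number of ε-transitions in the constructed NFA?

Building bottom-up:
Each of the 3 symbol leaves contributes 0 ε-transitions.
  z·y : 0 ε-transitions
  (z·y)* : 4 ε-transitions
  x·(z·y)* : 4 ε-transitions

4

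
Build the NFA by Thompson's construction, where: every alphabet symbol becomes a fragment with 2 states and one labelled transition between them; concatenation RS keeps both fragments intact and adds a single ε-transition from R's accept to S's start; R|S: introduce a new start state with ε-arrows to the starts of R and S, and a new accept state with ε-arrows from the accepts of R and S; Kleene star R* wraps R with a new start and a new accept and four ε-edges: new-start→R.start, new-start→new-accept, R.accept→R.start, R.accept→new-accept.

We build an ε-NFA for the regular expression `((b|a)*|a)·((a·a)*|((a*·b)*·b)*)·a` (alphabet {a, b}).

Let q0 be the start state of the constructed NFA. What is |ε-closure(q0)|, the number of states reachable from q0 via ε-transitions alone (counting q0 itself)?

Work bottom-up. For each fragment F, track |ε-closure(F.start)| and whether F's accept lies in that closure (i.e. whether F accepts ε). A single-symbol fragment has closure size 1 and does not accept ε.
  b|a — |ε-closure| = 1 + 1 + 1 = 3 (the new accept is not ε-reachable since no branch accepts ε)
  (b|a)* — the star's fresh start ε-reaches both the body's start and the fresh accept: |ε-closure| = 2 + 3 = 5
  (b|a)*|a — new start ε-reaches every alternative's start; at least one alternative accepts ε, so the union's new accept is reached too: |ε-closure| = 1 + 5 + 1 + 1 = 8
  a·a — |ε-closure| equals the left operand's closure size = 1 (its accept is not ε-reachable, so the closure stops there)
  (a·a)* — new start has ε-edges to the inner start and to the new accept, so |ε-closure| = 2 + 1 = 3
  a* — the star's fresh start ε-reaches both the body's start and the fresh accept: |ε-closure| = 2 + 1 = 3
  a*·b — |ε-closure| = 3 + 1 = 4 (closure spills across the concat boundary because the left factor accepts ε)
  (a*·b)* — the star's fresh start ε-reaches both the body's start and the fresh accept: |ε-closure| = 2 + 4 = 6
  (a*·b)*·b — |ε-closure| = 6 + 1 = 7 (closure spills across the concat boundary because the left factor accepts ε)
  ((a*·b)*·b)* — the star's fresh start ε-reaches both the body's start and the fresh accept: |ε-closure| = 2 + 7 = 9
  (a·a)*|((a*·b)*·b)* — |ε-closure| = 1 (new start) + (3 + 9) + 1 (new accept, since some branch ε-reaches its own accept) = 14
  ((b|a)*|a)·((a·a)*|((a*·b)*·b)*)·a — the left operand accepts ε, so the closure extends into the next operand (via the concat ε-link); |ε-closure| = 8 + 14 + 1 = 23

23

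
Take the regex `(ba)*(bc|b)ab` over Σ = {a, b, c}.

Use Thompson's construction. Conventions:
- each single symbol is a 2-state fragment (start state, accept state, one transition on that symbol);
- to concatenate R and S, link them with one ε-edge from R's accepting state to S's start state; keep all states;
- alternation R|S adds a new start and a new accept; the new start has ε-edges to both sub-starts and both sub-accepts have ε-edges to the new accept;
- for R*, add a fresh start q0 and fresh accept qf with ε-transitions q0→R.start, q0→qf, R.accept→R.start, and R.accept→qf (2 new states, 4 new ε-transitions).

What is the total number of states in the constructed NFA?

Bottom-up over the parse tree:
Each of the 7 symbol leaves contributes a 2-state fragment.
  ba → 4 states
  (ba)* → 6 states
  bc → 4 states
  bc|b → 8 states
  (ba)*(bc|b)ab → 18 states

18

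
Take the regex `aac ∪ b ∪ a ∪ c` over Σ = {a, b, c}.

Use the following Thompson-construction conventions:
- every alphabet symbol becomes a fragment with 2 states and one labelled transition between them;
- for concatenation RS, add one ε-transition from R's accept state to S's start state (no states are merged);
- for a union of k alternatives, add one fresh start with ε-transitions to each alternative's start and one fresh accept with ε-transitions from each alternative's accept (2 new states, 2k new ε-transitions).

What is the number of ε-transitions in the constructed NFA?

10

Per subexpression:
Each of the 6 symbol leaves contributes 0 ε-transitions.
  aac = 2 ε-transitions
  aac ∪ b ∪ a ∪ c = 10 ε-transitions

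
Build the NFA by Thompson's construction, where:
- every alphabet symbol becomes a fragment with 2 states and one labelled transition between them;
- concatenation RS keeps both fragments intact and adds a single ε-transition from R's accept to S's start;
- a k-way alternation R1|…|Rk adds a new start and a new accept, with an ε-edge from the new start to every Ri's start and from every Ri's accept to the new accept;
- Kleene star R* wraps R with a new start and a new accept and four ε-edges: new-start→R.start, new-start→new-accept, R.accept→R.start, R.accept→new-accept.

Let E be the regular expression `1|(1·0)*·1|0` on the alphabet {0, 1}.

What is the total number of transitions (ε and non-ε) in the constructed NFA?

By structural recursion:
Each of the 5 symbol leaves contributes 1 transition (1 symbol, 0 ε).
  1·0 → 3 transitions (2 symbol, 1 ε)
  (1·0)* → 7 transitions (2 symbol, 5 ε)
  (1·0)*·1 → 9 transitions (3 symbol, 6 ε)
  1|(1·0)*·1|0 → 17 transitions (5 symbol, 12 ε)

17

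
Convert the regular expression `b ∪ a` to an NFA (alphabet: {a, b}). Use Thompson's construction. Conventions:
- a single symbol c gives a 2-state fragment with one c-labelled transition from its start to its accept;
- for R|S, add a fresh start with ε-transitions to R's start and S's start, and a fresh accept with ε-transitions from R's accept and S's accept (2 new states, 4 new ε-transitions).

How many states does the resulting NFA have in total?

6

Per subexpression:
Each of the 2 symbol leaves contributes a 2-state fragment.
  b ∪ a = 6 states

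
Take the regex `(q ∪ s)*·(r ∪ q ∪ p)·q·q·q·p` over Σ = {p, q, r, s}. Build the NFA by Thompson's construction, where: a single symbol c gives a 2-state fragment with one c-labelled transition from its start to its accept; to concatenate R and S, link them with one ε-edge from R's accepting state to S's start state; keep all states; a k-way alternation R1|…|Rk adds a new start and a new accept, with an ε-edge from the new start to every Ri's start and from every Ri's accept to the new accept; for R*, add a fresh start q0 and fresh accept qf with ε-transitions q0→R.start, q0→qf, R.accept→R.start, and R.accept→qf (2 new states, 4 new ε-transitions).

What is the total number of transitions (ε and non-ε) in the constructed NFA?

Bottom-up over the parse tree:
Each of the 9 symbol leaves contributes 1 transition (1 symbol, 0 ε).
  q ∪ s → 6 transitions (2 symbol, 4 ε)
  (q ∪ s)* → 10 transitions (2 symbol, 8 ε)
  r ∪ q ∪ p → 9 transitions (3 symbol, 6 ε)
  (q ∪ s)*·(r ∪ q ∪ p)·q·q·q·p → 28 transitions (9 symbol, 19 ε)

28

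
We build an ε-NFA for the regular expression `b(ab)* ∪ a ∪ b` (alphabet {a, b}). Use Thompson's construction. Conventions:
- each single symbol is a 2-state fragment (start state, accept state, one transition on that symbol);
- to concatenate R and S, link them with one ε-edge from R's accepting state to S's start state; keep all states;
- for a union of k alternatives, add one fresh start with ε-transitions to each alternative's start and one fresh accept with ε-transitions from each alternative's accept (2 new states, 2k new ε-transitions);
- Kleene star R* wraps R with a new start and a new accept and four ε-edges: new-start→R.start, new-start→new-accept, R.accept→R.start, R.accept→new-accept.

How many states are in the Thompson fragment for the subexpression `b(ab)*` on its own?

Fragment for `b(ab)*`:
Each of the 3 symbol leaves contributes a 2-state fragment.
  ab → 4 states
  (ab)* → 6 states
  b(ab)* → 8 states

8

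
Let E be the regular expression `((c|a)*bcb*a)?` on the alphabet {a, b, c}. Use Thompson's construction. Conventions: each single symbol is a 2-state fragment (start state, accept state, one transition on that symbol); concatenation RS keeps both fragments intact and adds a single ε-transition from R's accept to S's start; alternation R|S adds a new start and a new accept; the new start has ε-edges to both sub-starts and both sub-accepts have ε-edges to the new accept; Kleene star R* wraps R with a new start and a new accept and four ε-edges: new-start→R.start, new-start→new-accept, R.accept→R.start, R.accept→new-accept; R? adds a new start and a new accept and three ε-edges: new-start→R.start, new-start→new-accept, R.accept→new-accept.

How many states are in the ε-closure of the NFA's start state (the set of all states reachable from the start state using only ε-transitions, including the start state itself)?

8

Let C(F) = |ε-closure(F.start)| within fragment F, and note whether F accepts ε. Symbol fragments have C = 1 and do not accept ε. Then:
  c|a — new start ε-reaches every alternative's start; none of them accept ε, so the new accept is not reached: |closure| = 1 + 1 + 1 = 3
  (c|a)* — new start has ε-edges to the inner start and to the new accept, so |closure| = 2 + 3 = 5
  b* — the star's fresh start ε-reaches both the body's start and the fresh accept: |closure| = 2 + 1 = 3
  (c|a)*bcb*a — |closure| = 5 + 1 = 6 (closure spills across the concat boundary because the left factor accepts ε)
  ((c|a)*bcb*a)? — new start has ε-edges to the inner start and to the new accept, so |closure| = 2 + 6 = 8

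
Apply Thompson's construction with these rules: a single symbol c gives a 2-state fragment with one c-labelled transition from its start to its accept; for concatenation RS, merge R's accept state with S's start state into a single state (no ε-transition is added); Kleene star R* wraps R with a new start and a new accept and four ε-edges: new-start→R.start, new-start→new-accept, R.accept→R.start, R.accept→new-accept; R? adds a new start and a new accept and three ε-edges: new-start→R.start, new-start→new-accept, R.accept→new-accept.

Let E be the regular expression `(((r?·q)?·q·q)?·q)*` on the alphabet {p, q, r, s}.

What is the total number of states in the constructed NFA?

Building bottom-up:
Each of the 5 symbol leaves contributes a 2-state fragment.
  r? = 4 states
  r?·q = 5 states
  (r?·q)? = 7 states
  (r?·q)?·q·q = 9 states
  ((r?·q)?·q·q)? = 11 states
  ((r?·q)?·q·q)?·q = 12 states
  (((r?·q)?·q·q)?·q)* = 14 states

14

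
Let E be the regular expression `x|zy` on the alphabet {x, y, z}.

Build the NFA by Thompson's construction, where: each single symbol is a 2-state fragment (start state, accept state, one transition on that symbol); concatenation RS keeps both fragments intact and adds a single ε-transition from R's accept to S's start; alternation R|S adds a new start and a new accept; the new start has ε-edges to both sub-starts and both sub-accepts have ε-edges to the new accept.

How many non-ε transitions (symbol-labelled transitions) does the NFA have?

Building bottom-up:
Each of the 3 symbol leaves contributes exactly 1 symbol transition.
  zy → 2 symbol transitions
  x|zy → 3 symbol transitions

3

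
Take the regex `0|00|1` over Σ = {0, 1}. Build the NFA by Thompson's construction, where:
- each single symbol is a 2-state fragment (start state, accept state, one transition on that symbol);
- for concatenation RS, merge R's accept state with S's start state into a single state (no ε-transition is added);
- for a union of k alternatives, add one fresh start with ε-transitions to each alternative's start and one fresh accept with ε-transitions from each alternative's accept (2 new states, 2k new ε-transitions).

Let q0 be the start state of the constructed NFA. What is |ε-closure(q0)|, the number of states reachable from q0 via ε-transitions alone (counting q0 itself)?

Work bottom-up. For each fragment F, track |ε-closure(F.start)| and whether F's accept lies in that closure (i.e. whether F accepts ε). A single-symbol fragment has closure size 1 and does not accept ε.
  00 : C equals the left operand's closure size = 1 (its accept is not ε-reachable, so the closure stops there)
  0|00|1 : C = 1 + 1 + 1 + 1 = 4 (the new accept is not ε-reachable since no branch accepts ε)

4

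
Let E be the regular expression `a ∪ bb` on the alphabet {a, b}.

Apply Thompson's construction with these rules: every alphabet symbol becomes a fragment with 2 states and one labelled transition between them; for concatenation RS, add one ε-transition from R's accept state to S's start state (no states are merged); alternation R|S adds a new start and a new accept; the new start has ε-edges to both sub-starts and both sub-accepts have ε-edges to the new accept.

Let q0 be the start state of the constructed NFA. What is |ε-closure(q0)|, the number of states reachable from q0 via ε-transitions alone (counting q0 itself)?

3

Compute the ε-closure size of each fragment's start state recursively; a symbol fragment's start has no outgoing ε-edge, so its closure is just itself (size 1).
  bb : |ε-closure| equals the left operand's closure size = 1 (its accept is not ε-reachable, so the closure stops there)
  a ∪ bb : |ε-closure| = 1 + 1 + 1 = 3 (the new accept is not ε-reachable since no branch accepts ε)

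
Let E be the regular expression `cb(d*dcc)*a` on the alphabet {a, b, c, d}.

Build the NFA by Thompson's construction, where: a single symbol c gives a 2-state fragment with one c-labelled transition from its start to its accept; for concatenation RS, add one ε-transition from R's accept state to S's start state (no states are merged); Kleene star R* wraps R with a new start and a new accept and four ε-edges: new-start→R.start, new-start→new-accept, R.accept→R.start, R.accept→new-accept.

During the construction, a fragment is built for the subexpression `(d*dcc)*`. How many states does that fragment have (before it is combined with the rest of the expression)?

12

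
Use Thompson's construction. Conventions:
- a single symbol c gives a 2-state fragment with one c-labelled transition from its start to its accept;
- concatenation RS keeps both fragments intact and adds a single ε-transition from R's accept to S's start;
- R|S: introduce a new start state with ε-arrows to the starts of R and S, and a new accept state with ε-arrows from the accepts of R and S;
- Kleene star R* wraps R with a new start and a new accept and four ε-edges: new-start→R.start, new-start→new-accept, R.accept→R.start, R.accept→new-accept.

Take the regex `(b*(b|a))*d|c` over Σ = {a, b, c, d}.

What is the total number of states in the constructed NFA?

18

Bottom-up over the parse tree:
Each of the 5 symbol leaves contributes a 2-state fragment.
  b* — 4 states
  b|a — 6 states
  b*(b|a) — 10 states
  (b*(b|a))* — 12 states
  (b*(b|a))*d — 14 states
  (b*(b|a))*d|c — 18 states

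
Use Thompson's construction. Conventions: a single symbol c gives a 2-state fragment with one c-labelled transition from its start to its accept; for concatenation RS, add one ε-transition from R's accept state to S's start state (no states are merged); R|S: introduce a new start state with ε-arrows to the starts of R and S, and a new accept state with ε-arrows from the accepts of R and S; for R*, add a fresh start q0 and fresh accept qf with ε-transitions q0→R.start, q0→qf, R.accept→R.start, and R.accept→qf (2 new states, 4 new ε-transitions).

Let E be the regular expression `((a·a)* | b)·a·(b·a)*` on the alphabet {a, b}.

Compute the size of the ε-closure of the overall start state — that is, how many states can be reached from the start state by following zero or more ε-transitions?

7

Let C(F) = |ε-closure(F.start)| within fragment F, and note whether F accepts ε. Symbol fragments have C = 1 and do not accept ε. Then:
  a·a : same as the first factor's closure: |ε-closure| = 1
  (a·a)* : |ε-closure| = 1 (new start) + 1 (body) + 1 (new accept) = 3
  (a·a)* | b : new start ε-reaches every alternative's start; at least one alternative accepts ε, so the union's new accept is reached too: |ε-closure| = 1 + 3 + 1 + 1 = 6
  b·a : |ε-closure| equals the left operand's closure size = 1 (its accept is not ε-reachable, so the closure stops there)
  (b·a)* : the star's fresh start ε-reaches both the body's start and the fresh accept: |ε-closure| = 2 + 1 = 3
  ((a·a)* | b)·a·(b·a)* : the left operand accepts ε, so the closure extends into the next operand (via the concat ε-link); |ε-closure| = 6 + 1 = 7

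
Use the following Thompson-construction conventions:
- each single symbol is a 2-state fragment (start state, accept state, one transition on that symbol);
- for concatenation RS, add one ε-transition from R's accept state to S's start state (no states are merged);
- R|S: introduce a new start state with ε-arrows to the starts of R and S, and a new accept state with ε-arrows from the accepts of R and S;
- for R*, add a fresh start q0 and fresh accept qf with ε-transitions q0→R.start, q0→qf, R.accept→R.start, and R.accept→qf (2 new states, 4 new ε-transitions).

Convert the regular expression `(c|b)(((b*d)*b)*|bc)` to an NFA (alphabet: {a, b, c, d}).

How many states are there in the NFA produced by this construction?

24

Building bottom-up:
Each of the 7 symbol leaves contributes a 2-state fragment.
  c|b — 6 states
  b* — 4 states
  b*d — 6 states
  (b*d)* — 8 states
  (b*d)*b — 10 states
  ((b*d)*b)* — 12 states
  bc — 4 states
  ((b*d)*b)*|bc — 18 states
  (c|b)(((b*d)*b)*|bc) — 24 states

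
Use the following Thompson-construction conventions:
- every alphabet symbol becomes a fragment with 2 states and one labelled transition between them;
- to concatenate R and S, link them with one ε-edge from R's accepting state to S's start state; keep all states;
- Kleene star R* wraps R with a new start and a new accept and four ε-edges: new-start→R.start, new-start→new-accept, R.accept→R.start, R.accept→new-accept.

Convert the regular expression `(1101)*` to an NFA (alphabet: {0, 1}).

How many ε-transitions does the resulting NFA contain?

7

Bottom-up over the parse tree:
Each of the 4 symbol leaves contributes 0 ε-transitions.
  1101 = 3 ε-transitions
  (1101)* = 7 ε-transitions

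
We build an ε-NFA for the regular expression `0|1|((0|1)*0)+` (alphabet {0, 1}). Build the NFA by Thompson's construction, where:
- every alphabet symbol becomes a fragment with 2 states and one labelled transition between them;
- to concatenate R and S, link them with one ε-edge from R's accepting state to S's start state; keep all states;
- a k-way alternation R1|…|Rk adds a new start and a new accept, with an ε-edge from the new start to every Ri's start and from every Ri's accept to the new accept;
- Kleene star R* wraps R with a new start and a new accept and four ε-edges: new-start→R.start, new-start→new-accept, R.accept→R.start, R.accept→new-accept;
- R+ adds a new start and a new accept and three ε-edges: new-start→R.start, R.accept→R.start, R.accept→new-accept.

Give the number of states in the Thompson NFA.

18

Recursing over subexpressions:
Each of the 5 symbol leaves contributes a 2-state fragment.
  0|1 → 6 states
  (0|1)* → 8 states
  (0|1)*0 → 10 states
  ((0|1)*0)+ → 12 states
  0|1|((0|1)*0)+ → 18 states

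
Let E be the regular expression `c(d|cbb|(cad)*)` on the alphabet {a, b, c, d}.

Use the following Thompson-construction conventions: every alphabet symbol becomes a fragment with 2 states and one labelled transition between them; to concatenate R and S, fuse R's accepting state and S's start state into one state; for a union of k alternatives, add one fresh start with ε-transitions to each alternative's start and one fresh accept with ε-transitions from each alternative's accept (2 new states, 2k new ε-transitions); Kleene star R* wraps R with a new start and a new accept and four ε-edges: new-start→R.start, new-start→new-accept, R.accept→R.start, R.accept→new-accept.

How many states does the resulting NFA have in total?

15

Per subexpression:
Each of the 8 symbol leaves contributes a 2-state fragment.
  cbb = 4 states
  cad = 4 states
  (cad)* = 6 states
  d|cbb|(cad)* = 14 states
  c(d|cbb|(cad)*) = 15 states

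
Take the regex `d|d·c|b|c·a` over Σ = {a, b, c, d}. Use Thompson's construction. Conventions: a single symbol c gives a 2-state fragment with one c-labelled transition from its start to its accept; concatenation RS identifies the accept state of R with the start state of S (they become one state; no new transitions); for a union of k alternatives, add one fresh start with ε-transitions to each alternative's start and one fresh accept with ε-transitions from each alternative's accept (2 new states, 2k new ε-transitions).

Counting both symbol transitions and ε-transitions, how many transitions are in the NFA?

14

Recursing over subexpressions:
Each of the 6 symbol leaves contributes 1 transition (1 symbol, 0 ε).
  d·c = 2 transitions (2 symbol, 0 ε)
  c·a = 2 transitions (2 symbol, 0 ε)
  d|d·c|b|c·a = 14 transitions (6 symbol, 8 ε)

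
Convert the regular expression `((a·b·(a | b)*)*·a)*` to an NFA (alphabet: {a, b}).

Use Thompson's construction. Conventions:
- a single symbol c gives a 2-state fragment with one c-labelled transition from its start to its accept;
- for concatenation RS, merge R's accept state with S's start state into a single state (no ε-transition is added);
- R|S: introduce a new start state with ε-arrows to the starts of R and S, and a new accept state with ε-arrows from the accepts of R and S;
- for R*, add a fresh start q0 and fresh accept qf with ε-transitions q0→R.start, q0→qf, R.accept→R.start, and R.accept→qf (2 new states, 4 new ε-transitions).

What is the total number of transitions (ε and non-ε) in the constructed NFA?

By structural recursion:
Each of the 5 symbol leaves contributes 1 transition (1 symbol, 0 ε).
  a | b : 6 transitions (2 symbol, 4 ε)
  (a | b)* : 10 transitions (2 symbol, 8 ε)
  a·b·(a | b)* : 12 transitions (4 symbol, 8 ε)
  (a·b·(a | b)*)* : 16 transitions (4 symbol, 12 ε)
  (a·b·(a | b)*)*·a : 17 transitions (5 symbol, 12 ε)
  ((a·b·(a | b)*)*·a)* : 21 transitions (5 symbol, 16 ε)

21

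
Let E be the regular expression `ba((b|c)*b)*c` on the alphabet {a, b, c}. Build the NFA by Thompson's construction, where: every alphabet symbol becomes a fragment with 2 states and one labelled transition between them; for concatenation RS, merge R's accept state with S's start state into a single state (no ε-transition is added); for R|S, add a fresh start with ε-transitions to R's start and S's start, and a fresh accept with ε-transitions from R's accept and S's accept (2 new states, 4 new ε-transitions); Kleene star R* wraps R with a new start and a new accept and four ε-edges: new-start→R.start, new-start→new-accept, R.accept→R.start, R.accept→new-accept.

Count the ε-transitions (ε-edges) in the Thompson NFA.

12

Per subexpression:
Each of the 6 symbol leaves contributes 0 ε-transitions.
  b|c → 4 ε-transitions
  (b|c)* → 8 ε-transitions
  (b|c)*b → 8 ε-transitions
  ((b|c)*b)* → 12 ε-transitions
  ba((b|c)*b)*c → 12 ε-transitions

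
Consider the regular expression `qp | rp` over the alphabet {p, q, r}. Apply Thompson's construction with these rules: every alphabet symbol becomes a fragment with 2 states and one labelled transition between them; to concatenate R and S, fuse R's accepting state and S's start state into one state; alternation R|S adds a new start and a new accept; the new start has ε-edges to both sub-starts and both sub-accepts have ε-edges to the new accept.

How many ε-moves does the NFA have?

4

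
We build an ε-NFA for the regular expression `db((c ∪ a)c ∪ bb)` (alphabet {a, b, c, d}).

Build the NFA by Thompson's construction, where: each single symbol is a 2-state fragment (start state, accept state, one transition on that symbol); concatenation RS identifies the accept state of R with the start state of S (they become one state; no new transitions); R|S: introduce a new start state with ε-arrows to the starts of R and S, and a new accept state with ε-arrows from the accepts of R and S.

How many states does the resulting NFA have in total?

14

Per subexpression:
Each of the 7 symbol leaves contributes a 2-state fragment.
  c ∪ a — 6 states
  (c ∪ a)c — 7 states
  bb — 3 states
  (c ∪ a)c ∪ bb — 12 states
  db((c ∪ a)c ∪ bb) — 14 states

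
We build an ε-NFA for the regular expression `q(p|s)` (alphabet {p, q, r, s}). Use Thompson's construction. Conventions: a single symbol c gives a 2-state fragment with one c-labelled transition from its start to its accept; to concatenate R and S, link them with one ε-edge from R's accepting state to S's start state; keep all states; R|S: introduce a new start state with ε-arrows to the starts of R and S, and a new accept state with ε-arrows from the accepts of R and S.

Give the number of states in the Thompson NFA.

Per subexpression:
Each of the 3 symbol leaves contributes a 2-state fragment.
  p|s : 6 states
  q(p|s) : 8 states

8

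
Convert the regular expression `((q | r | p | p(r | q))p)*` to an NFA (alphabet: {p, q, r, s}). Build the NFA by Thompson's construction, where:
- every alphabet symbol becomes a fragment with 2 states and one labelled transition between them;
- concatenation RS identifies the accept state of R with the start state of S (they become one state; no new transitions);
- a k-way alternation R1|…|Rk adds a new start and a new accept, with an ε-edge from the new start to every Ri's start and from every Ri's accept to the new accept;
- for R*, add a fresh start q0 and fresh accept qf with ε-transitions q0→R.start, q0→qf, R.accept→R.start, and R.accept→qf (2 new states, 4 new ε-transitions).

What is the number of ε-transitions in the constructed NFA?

16

Bottom-up over the parse tree:
Each of the 7 symbol leaves contributes 0 ε-transitions.
  r | q → 4 ε-transitions
  p(r | q) → 4 ε-transitions
  q | r | p | p(r | q) → 12 ε-transitions
  (q | r | p | p(r | q))p → 12 ε-transitions
  ((q | r | p | p(r | q))p)* → 16 ε-transitions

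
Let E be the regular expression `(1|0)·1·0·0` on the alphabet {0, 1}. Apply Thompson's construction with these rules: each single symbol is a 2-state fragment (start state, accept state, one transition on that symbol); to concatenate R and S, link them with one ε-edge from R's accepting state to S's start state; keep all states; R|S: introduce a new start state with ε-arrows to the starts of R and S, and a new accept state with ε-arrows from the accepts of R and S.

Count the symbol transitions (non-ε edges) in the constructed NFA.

5

By structural recursion:
Each of the 5 symbol leaves contributes exactly 1 symbol transition.
  1|0 — 2 symbol transitions
  (1|0)·1·0·0 — 5 symbol transitions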